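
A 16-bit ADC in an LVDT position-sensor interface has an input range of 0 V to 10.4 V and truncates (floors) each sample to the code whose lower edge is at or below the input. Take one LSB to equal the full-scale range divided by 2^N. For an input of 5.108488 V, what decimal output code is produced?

Range is 10.4 V. LSB = 10.4 V / 2^16 ≈ 158.7 µV.
code = ⌊(V_in − V_min)/LSB⌋ = ⌊(V_in − V_min) × 2^16 / range⌋
     = ⌊(5.108488 − (0)) × 65536 / 10.4⌋ = ⌊5.108488 × 65536/10.4⌋
     = ⌊32191.334⌋ = 32191.

32191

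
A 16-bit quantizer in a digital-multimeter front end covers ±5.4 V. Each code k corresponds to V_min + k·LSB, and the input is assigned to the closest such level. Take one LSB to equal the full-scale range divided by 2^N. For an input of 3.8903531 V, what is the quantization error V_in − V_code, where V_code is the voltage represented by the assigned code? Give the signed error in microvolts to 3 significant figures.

The full-scale span is 5.4 − (-5.4) = 10.8 V. LSB = 10.8 V / 2^16 ≈ 164.8 µV.
Position in LSBs: (3.8903531 − (-5.4)) × 65536/10.8 = 56375.2390; rounding gives k = 56375.
V_code = V_min + k × range/2^16 = -5.4 + 56375 × 10.8/65536 = 3.8903137207 V.
Error = V_in − V_code = 3.8903531 − (3.8903137207) = +39.4 µV.

+39.4 µV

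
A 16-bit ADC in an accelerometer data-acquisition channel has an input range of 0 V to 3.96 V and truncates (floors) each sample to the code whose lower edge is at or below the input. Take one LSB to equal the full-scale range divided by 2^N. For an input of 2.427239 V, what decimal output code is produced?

Span = 3.96 V. LSB = 3.96 V / 2^16 ≈ 60.42 µV.
(V_in − V_min) × 2^16/range = (2.427239 − (0)) × 65536/3.96 = 40169.580.
Floor → code = 40169.

40169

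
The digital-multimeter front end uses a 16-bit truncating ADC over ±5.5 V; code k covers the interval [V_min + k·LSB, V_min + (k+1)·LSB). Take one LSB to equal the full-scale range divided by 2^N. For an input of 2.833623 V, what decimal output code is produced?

49650

Full-scale range = 5.5 V − (-5.5 V) = 11 V. LSB = 11 V / 2^16 ≈ 167.8 µV.
(V_in − V_min) × 2^16/range = (2.833623 − (-5.5)) × 65536/11 = 49650.211.
Floor → code = 49650.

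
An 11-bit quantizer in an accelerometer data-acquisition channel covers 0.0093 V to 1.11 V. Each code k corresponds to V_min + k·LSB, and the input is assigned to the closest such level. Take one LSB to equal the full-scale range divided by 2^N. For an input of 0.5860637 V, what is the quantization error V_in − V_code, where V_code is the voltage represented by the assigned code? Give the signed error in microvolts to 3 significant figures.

The full-scale span is 1.11 − (0.0093) = 1.1007 V. LSB = 1.1007 V / 2^11 ≈ 0.5375 mV.
Position in LSBs: (0.5860637 − (0.0093)) × 2048/1.1007 = 1073.1462; rounding gives k = 1073.
V_code = 0.0093 + (1073/2048) × 1.1007 = 0.5859851074 V.
e = 0.5860637 − (0.5859851074) = +78.6 µV.

+78.6 µV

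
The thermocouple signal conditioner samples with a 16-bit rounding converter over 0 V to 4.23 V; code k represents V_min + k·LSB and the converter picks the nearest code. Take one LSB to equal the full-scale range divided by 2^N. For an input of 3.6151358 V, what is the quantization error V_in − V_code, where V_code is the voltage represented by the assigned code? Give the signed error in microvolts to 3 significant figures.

−11.6 µV

Span = 4.23 V. LSB = 4.23 V / 2^16 ≈ 64.54 µV.
(V_in − V_min)/LSB = (3.6151358 − (0)) × 65536/4.23 = 56009.8203 → nearest code k = 56010.
V_code = 0 + (56010/65536) × 4.23 = 3.6151473999 V.
V_in − V_code = 3.6151358 − (3.6151473999) = −11.6 µV.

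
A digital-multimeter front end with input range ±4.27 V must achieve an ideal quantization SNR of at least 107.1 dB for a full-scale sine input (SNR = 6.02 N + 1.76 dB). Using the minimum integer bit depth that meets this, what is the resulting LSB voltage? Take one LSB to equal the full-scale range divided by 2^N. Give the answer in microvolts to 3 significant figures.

Span: 4.27 V − (-4.27 V) = 8.54 V.
Required N = ⌈(107.1 − 1.76)/6.02⌉ = ⌈17.498⌉ = 18.
LSB = 8.54 V / 2^18 = 32.6 µV.

32.6 µV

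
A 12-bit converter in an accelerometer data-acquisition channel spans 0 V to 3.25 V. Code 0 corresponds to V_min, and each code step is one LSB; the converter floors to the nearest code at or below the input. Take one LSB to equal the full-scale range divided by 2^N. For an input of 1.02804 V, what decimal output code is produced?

Span = 3.25 V. LSB = 3.25 V / 2^12 ≈ 0.7935 mV.
(V_in − V_min) × 2^12/range = (1.02804 − (0)) × 4096/3.25 = 1295.647.
Floor → code = 1295.

1295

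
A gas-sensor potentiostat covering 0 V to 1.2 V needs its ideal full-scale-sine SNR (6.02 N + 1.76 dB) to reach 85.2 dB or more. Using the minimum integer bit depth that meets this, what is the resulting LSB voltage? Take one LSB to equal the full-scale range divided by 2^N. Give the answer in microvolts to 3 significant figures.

Span = 1.2 V.
Solving 6.02 N ≥ 85.2 − 1.76: N ≥ 13.860. Round up → N = 14.
One LSB is 1.2 V / 16384 = 73.2 µV.

73.2 µV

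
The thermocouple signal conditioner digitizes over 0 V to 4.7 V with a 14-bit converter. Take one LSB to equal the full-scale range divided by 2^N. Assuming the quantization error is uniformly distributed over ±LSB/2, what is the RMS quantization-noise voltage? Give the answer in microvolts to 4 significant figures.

82.81 µV

Full-scale range = 4.7 V.
Step size = 4.7/16384 V = 286.865 µV.
V_rms = LSB/√12 = 286.865 µV / √12 = 82.81 µV.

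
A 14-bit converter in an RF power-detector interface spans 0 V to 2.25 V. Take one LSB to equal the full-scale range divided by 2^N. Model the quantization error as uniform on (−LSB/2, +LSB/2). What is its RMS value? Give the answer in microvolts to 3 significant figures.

39.6 µV

Span = 2.25 V.
LSB = 2.25 V / 2^14 = 137.33 µV.
σ_q = LSB/√12 = 137.33 µV/3.4641 = 39.6 µV.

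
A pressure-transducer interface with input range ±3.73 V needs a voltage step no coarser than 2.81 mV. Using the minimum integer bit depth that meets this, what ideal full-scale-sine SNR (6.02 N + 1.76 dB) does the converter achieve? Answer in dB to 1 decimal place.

74.0 dB

The full-scale span is 3.73 − (-3.73) = 7.46 V.
7.46 V / 2.81 mV = 2655. Since 2^11 = 2048 and 2^12 = 4096, N = 12.
6.02(12) + 1.76 = 74.00 dB.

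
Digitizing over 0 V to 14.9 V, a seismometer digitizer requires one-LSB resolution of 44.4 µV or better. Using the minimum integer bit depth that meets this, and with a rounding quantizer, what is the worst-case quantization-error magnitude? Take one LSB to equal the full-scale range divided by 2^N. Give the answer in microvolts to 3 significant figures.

14.2 µV

Full-scale range = 14.9 V.
Need 2^N ≥ 14.9 V / 44.4 µV = 335600 → N_min = 19.
One LSB is 14.9 V / 524288 = 28.419 µV.
Half an LSB is 14.2 µV.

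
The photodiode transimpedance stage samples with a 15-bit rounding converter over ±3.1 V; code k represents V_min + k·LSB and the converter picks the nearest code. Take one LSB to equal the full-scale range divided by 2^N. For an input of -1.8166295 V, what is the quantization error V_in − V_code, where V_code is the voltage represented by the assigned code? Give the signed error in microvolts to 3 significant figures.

−34.0 µV

Range = 3.1 − (-3.1) = 6.2 V. LSB = 6.2 V / 2^15 ≈ 189.2 µV.
(V_in − V_min)/LSB = (-1.8166295 − (-3.1)) × 32768/6.2 = 6782.8201 → nearest code k = 6783.
Reconstructed level: -3.1 + 6783 × 6.2/32768 V = -1.8165954590 V.
V_in − V_code = -1.8166295 − (-1.8165954590) = −34.0 µV.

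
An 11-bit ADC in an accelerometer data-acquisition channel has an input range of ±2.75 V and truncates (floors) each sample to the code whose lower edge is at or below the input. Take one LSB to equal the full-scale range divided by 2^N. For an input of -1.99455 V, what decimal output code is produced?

281

Full-scale range = 2.75 V − (-2.75 V) = 5.5 V. LSB = 5.5 V / 2^11 ≈ 2.686 mV.
(V_in − V_min) × 2^11/range = (-1.99455 − (-2.75)) × 2048/5.5 = 281.302.
Floor → code = 281.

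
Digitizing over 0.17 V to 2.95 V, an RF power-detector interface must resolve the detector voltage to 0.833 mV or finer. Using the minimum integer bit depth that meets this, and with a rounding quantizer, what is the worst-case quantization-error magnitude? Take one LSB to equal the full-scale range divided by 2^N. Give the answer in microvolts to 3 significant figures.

Full-scale range = 2.95 V − (0.17 V) = 2.78 V.
Levels needed ≥ 2.78/0.833 mV = 3337. 2^12 = 4096 suffices, so N_min = 12.
LSB = 2.78 V ÷ 2^12 = 2.78/4096 V = 0.67871 mV.
|e|_max = LSB/2 = 339 µV.

339 µV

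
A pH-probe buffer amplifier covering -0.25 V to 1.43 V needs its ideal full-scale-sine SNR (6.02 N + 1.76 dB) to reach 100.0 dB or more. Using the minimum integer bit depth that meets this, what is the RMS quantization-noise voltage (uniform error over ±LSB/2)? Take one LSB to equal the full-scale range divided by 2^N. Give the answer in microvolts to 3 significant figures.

Range = 1.43 − (-0.25) = 1.68 V.
N ≥ (100.0 − 1.76)/6.02 = 16.319 → N_min = 17.
LSB = 1.68 V ÷ 2^17 = 1.68/131072 V = 12.817 µV.
V_rms = LSB/√12 = 3.70 µV.

3.70 µV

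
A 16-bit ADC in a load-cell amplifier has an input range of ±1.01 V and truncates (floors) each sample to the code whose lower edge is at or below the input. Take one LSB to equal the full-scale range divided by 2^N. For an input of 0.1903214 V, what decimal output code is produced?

38942

The full-scale span is 1.01 − (-1.01) = 2.02 V. LSB = 2.02 V / 2^16 ≈ 30.82 µV.
V_in − V_min = 0.1903214 − (-1.01) = 1.2003214 V.
Divide by LSB: 1.2003214 × 65536/2.02 = 38942.7046.
Truncating gives code 38942.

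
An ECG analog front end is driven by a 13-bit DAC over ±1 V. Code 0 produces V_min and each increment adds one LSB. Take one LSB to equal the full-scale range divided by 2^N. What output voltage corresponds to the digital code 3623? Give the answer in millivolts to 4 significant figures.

Span: 1 V − (-1 V) = 2 V. LSB = 2 V / 2^13.
V_out = V_min + code × LSB = -1 V + 3623 × 2 V / 8192
      = -1 V + 0.884521 V = -0.115479 V.

-115.5 mV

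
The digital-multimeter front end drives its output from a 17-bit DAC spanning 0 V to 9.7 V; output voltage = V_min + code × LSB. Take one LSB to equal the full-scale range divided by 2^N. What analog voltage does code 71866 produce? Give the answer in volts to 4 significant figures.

Span = 9.7 V. LSB = 9.7 V / 2^17.
V_out = V_min + code × LSB = 0 V + 71866 × 9.7 V / 131072
      = 0 V + 5.31845 V = 5.31845 V.

5.318 V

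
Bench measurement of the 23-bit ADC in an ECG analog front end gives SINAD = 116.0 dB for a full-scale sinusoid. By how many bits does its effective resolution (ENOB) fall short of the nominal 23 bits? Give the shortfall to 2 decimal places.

ENOB = (SINAD − 1.76)/6.02 = (116.0 − 1.76)/6.02 = 18.9767 bits.
Shortfall = 23 − 18.9767 = 4.0233 bits.

4.02 bits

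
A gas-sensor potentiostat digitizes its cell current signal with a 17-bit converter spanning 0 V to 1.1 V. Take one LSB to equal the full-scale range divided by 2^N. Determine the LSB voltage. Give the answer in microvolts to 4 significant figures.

Range is 1.1 V.
2^17 = 131072 levels.
LSB = 1.1 V ÷ 2^17 = 1.1/131072 V = 8.392 µV.

8.392 µV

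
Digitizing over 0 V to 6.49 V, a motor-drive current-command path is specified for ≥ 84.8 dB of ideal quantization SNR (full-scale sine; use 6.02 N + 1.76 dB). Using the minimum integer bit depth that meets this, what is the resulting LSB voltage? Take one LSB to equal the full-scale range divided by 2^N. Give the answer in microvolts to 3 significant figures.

396 µV

V_FS = 6.49 V.
6.02 N + 1.76 ≥ 84.8 gives N ≥ 13.794, so the minimum integer is 14.
LSB = 6.49 V ÷ 2^14 = 6.49/16384 V = 396 µV.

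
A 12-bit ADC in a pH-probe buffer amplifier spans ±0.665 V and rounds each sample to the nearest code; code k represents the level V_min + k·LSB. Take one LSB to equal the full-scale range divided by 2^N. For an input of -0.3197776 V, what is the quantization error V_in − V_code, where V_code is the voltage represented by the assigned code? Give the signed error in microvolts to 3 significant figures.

+58.8 µV

The full-scale span is 0.665 − (-0.665) = 1.33 V. LSB = 1.33 V / 2^12 ≈ 324.7 µV.
(V_in − V_min)/LSB = (-0.3197776 − (-0.665)) × 4096/1.33 = 1063.1812 → nearest code k = 1063.
V_code = V_min + k × range/2^12 = -0.665 + 1063 × 1.33/4096 = -0.3198364258 V.
V_in − V_code = -0.3197776 − (-0.3198364258) = +58.8 µV.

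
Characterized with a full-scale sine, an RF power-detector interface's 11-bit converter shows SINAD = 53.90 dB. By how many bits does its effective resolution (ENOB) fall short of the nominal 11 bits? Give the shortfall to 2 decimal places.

2.34 bits

N_eff = (53.90 − 1.76)/6.02 = 8.6611 bits.
11 − 8.6611 = 2.34 bits below nominal.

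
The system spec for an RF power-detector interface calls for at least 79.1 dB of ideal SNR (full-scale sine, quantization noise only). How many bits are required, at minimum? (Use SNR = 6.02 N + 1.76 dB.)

N ≥ (79.1 − 1.76)/6.02 = 12.847 → N_min = 13.

13 bits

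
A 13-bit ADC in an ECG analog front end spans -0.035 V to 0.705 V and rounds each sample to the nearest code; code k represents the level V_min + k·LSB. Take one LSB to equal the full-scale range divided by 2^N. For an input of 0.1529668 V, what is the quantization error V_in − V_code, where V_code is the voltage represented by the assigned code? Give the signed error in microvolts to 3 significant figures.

−14.2 µV

Range = 0.705 − (-0.035) = 0.74 V. LSB = 0.74 V / 2^13 ≈ 90.33 µV.
Position in LSBs: (0.1529668 − (-0.035)) × 8192/0.74 = 2080.8433; rounding gives k = 2081.
V_code = -0.035 + (2081/8192) × 0.74 = 0.1529809570 V.
V_in − V_code = 0.1529668 − (0.1529809570) = −14.2 µV.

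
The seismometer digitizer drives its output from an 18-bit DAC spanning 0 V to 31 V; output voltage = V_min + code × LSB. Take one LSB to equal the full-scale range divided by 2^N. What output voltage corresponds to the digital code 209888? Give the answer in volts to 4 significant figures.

V_FS = 31 V. LSB = 31 V / 2^18.
V_out = V_min + code × LSB = 0 V + 209888 × 31 V / 262144
      = 0 + 24.8204 = 24.8204 V.

24.82 V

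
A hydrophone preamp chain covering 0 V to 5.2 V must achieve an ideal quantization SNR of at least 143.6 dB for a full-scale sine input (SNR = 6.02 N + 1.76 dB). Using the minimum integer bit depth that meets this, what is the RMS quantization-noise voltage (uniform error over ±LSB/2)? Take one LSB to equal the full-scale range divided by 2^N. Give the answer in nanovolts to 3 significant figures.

Span = 5.2 V.
Solving 6.02 N ≥ 143.6 − 1.76: N ≥ 23.561. Round up → N = 24.
LSB = 5.2 V ÷ 2^24 = 5.2/16777216 V = 309.94 nV.
V_rms = LSB/√12 = 89.5 nV.

89.5 nV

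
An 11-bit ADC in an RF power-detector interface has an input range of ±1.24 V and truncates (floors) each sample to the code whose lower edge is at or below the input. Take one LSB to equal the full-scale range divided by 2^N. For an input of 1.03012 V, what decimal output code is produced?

Full-scale range = 1.24 V − (-1.24 V) = 2.48 V. LSB = 2.48 V / 2^11 ≈ 1.211 mV.
code = ⌊(V_in − V_min)/LSB⌋ = ⌊(V_in − V_min) × 2^11 / range⌋
     = ⌊(1.03012 − (-1.24)) × 2048 / 2.48⌋ = ⌊2.27012 × 2048/2.48⌋
     = ⌊1874.680⌋ = 1874.

1874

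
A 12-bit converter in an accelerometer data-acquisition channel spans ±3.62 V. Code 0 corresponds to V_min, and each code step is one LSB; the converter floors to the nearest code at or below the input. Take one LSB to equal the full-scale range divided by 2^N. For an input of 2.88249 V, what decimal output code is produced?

3678

The full-scale span is 3.62 − (-3.62) = 7.24 V. LSB = 7.24 V / 2^12 ≈ 1.768 mV.
code = ⌊(V_in − V_min)/LSB⌋ = ⌊(V_in − V_min) × 2^12 / range⌋
     = ⌊(2.88249 − (-3.62)) × 4096 / 7.24⌋ = ⌊6.50249 × 4096/7.24⌋
     = ⌊3678.757⌋ = 3678.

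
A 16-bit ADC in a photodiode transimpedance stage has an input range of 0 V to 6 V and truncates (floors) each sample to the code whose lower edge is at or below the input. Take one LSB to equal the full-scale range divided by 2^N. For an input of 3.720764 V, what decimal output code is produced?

Span = 6 V. LSB = 6 V / 2^16 ≈ 91.55 µV.
(V_in − V_min) × 2^16/range = (3.720764 − (0)) × 65536/6 = 40640.665.
Floor → code = 40640.

40640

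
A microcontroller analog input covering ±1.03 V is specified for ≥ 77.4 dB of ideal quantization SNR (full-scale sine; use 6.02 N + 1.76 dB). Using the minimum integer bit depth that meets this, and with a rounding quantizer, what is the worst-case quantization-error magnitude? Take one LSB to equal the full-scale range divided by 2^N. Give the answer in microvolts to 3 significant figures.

The full-scale span is 1.03 − (-1.03) = 2.06 V.
6.02 N + 1.76 ≥ 77.4 gives N ≥ 12.565, so the minimum integer is 13.
LSB = 2.06 V ÷ 2^13 = 2.06/8192 V = 251.46 µV.
|e|_max = LSB/2 = 126 µV.

126 µV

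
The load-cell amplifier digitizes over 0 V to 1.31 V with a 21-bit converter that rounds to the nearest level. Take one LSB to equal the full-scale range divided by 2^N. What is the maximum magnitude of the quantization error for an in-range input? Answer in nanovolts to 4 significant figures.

V_FS = 1.31 V.
Step size = 1.31/2097152 V = 0.624657 µV.
|e|_max = LSB/2 = 312.3 nV.

312.3 nV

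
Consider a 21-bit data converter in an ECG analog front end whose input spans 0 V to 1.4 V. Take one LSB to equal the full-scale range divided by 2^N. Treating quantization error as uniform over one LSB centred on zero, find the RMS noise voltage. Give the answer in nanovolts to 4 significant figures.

192.7 nV

Full-scale range = 1.4 V.
Step size = 1.4/2097152 V = 0.667572 µV.
For a uniform distribution on [−LSB/2, +LSB/2], V_rms = LSB/√12 = 0.667572 µV/3.4641 = 192.7 nV.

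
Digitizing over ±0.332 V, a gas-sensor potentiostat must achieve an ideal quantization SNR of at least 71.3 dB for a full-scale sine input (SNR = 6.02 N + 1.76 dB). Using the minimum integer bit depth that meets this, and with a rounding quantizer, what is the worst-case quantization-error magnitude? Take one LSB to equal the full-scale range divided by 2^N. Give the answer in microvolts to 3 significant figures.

The full-scale span is 0.332 − (-0.332) = 0.664 V.
N ≥ (71.3 − 1.76)/6.02 = 11.551 → N_min = 12.
One LSB is 0.664 V / 4096 = 162.11 µV.
Half an LSB is 81.1 µV.

81.1 µV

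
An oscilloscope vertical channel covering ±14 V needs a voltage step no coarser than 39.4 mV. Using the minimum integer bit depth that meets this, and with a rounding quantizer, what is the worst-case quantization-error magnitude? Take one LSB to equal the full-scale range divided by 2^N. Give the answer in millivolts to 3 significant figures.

13.7 mV

Range = 14 − (-14) = 28 V.
Required number of levels: 28/39.4 mV = 710.66; smallest N with 2^N ≥ that is 10.
Step size = 28/1024 V = 27.344 mV.
Half an LSB is 13.7 mV.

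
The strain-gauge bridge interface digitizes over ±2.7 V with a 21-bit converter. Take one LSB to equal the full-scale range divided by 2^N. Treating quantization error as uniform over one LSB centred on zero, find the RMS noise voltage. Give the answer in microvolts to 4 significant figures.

0.7433 µV

Full-scale range = 2.7 V − (-2.7 V) = 5.4 V.
Step size = 5.4/2097152 V = 2.57492 µV.
RMS of a uniform error over width LSB is LSB/√12 = 0.7433 µV.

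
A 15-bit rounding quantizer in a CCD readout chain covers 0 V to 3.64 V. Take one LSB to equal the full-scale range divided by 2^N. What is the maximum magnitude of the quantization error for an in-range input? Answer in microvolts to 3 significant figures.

V_FS = 3.64 V.
LSB = 3.64 V / 2^15 = 111.08 µV.
A rounding quantizer has |error| ≤ LSB/2 = 55.5 µV.

55.5 µV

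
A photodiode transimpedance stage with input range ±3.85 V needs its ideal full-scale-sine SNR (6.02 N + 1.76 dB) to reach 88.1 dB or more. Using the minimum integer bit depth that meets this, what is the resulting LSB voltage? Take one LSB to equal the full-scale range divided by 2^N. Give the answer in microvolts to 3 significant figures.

Range = 3.85 − (-3.85) = 7.7 V.
Solving 6.02 N ≥ 88.1 − 1.76: N ≥ 14.342. Round up → N = 15.
LSB = 7.7 V / 2^15 = 235 µV.

235 µV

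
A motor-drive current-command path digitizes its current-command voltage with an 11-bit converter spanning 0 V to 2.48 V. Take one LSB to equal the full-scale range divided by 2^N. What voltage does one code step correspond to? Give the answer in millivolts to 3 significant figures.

Range is 2.48 V.
2^11 = 2048 levels.
One LSB is 2.48 V / 2048 = 1.21 mV.

1.21 mV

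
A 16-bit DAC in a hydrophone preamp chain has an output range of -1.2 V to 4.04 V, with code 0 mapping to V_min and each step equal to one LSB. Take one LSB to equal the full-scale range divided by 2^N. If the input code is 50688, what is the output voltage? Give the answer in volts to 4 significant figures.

2.853 V

The full-scale span is 4.04 − (-1.2) = 5.24 V. LSB = 5.24 V / 2^16.
Output = V_min + (50688/65536) × range = -1.2 + 0.773438 × 5.24 V
      = -1.2 V + 4.05281 V = 2.85281 V.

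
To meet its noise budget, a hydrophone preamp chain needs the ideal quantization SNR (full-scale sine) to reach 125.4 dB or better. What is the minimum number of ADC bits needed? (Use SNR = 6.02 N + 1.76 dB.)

21 bits

Solving 6.02 N ≥ 125.4 − 1.76: N ≥ 20.538. Round up → N = 21.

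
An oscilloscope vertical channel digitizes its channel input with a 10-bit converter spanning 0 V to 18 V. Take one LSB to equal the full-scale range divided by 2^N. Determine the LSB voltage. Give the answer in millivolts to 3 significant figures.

17.6 mV

V_FS = 18 V.
2^10 = 1024 levels.
Step size = 18/1024 V = 17.6 mV.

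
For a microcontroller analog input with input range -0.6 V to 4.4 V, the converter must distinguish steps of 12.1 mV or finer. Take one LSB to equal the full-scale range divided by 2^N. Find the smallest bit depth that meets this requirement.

Span: 4.4 V − (-0.6 V) = 5 V.
Levels needed ≥ 5/12.1 mV = 413.2. 2^9 = 512 suffices, so N_min = 9.

9 bits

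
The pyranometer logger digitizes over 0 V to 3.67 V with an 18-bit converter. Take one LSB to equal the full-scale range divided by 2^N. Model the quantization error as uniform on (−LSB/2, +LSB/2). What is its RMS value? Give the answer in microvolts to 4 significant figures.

4.041 µV

Span = 3.67 V.
LSB = 3.67 V / 2^18 = 13.9999 µV.
RMS of a uniform error over width LSB is LSB/√12 = 4.041 µV.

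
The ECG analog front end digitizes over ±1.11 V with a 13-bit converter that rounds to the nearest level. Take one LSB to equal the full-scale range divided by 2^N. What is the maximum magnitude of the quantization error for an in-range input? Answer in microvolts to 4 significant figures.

135.5 µV

The full-scale span is 1.11 − (-1.11) = 2.22 V.
LSB = 2.22 V ÷ 2^13 = 2.22/8192 V = 270.996 µV.
|e|_max = LSB/2 = 135.5 µV.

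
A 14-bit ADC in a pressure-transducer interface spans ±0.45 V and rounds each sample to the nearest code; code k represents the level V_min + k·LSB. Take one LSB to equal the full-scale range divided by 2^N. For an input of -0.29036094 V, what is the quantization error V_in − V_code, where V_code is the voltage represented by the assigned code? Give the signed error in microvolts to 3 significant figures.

The full-scale span is 0.45 − (-0.45) = 0.9 V. LSB = 0.9 V / 2^14 ≈ 54.93 µV.
(V_in − V_min)/LSB = (-0.29036094 − (-0.45)) × 16384/0.9 = 2906.1404 → nearest code k = 2906.
Reconstructed level: -0.45 + 2906 × 0.9/16384 V = -0.29036865234 V.
V_in − V_code = -0.29036094 − (-0.29036865234) = +7.71 µV.

+7.71 µV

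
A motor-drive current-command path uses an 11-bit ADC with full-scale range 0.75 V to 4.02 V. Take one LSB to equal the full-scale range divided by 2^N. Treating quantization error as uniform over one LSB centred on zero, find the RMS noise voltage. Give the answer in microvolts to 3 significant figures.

Range = 4.02 − (0.75) = 3.27 V.
LSB = 3.27 V / 2^11 = 1.5967 mV.
σ_q = LSB/√12 = 1.5967 mV/3.4641 = 461 µV.

461 µV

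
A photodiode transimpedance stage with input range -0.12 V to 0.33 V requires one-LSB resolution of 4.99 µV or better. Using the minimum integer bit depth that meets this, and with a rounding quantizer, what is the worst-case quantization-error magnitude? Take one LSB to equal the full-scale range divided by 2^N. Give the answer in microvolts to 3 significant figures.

1.72 µV

Range = 0.33 − (-0.12) = 0.45 V.
Need 2^N ≥ 0.45 V / 4.99 µV = 90180 → N_min = 17.
LSB = 0.45 V / 2^17 = 3.4332 µV.
|e|_max = LSB/2 = 1.72 µV.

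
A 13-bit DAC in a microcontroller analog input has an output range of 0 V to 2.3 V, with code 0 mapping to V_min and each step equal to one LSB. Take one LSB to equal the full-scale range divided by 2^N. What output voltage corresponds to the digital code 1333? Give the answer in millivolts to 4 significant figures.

V_FS = 2.3 V. LSB = 2.3 V / 2^13.
V_out = V_min + code × LSB = 0 V + 1333 × 2.3 V / 8192
      = 0 V + 0.374255 V = 0.374255 V.

374.3 mV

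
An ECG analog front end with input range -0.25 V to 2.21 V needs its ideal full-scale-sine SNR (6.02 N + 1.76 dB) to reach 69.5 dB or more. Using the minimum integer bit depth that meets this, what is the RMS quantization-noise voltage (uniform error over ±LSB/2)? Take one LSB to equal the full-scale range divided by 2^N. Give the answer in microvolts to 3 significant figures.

The full-scale span is 2.21 − (-0.25) = 2.46 V.
Required N = ⌈(69.5 − 1.76)/6.02⌉ = ⌈11.252⌉ = 12.
One LSB is 2.46 V / 4096 = 0.60059 mV.
RMS noise = LSB/√12 = 173 µV.

173 µV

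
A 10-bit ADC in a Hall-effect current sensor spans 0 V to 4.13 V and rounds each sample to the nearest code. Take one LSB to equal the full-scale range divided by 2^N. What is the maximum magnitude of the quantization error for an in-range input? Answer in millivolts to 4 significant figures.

Range is 4.13 V.
LSB = 4.13 V ÷ 2^10 = 4.13/1024 V = 4.03320 mV.
|e|_max = LSB/2 = 2.017 mV.

2.017 mV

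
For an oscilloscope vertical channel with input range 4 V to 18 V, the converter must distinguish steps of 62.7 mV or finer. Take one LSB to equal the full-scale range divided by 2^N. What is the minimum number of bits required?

8 bits

Span: 18 V − (4 V) = 14 V.
14 V / 62.7 mV = 223.3. Since 2^7 = 128 and 2^8 = 256, N = 8.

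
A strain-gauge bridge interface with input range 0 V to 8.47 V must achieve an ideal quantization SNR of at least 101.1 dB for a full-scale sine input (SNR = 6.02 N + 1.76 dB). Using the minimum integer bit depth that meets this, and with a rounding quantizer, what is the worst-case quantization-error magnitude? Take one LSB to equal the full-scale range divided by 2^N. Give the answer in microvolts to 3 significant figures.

32.3 µV

Full-scale range = 8.47 V.
Solving 6.02 N ≥ 101.1 − 1.76: N ≥ 16.502. Round up → N = 17.
Step size = 8.47/131072 V = 64.621 µV.
|e|_max = LSB/2 = 32.3 µV.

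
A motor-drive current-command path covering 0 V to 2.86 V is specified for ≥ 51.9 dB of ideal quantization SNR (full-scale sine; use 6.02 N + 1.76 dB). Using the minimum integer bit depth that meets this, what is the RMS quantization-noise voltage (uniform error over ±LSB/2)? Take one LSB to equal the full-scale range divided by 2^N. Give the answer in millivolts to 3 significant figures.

Span = 2.86 V.
Required N = ⌈(51.9 − 1.76)/6.02⌉ = ⌈8.329⌉ = 9.
LSB = 2.86 V ÷ 2^9 = 2.86/512 V = 5.5859 mV.
σ_q = LSB/√12 = 5.5859 mV/3.4641 = 1.61 mV.

1.61 mV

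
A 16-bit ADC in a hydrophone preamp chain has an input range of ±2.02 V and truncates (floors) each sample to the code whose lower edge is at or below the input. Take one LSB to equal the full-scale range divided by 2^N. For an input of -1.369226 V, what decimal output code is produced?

10556

Span: 2.02 V − (-2.02 V) = 4.04 V. LSB = 4.04 V / 2^16 ≈ 61.65 µV.
V_in − V_min = -1.369226 − (-2.02) = 0.650774 V.
Divide by LSB: 0.650774 × 65536/4.04 = 10556.7141.
Truncating gives code 10556.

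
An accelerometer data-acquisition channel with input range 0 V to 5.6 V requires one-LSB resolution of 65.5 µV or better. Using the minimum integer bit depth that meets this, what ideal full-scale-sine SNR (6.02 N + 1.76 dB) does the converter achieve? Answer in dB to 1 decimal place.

Span = 5.6 V.
Need 2^N ≥ 5.6 V / 65.5 µV = 85500 → N_min = 17.
Ideal SNR at N = 17: 6.02·17 + 1.76 = 104.1 dB.

104.1 dB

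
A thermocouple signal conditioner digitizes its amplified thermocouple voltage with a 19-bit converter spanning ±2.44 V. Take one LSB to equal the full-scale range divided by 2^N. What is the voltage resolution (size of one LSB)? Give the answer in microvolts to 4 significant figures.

Range = 2.44 − (-2.44) = 4.88 V.
Number of codes = 2^19 = 524288.
LSB = 4.88 V ÷ 2^19 = 4.88/524288 V = 9.308 µV.

9.308 µV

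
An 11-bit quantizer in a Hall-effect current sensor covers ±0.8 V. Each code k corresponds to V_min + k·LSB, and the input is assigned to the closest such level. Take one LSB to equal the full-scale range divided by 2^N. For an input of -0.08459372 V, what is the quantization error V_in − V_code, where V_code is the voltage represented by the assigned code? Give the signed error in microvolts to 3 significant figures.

The full-scale span is 0.8 − (-0.8) = 1.6 V. LSB = 1.6 V / 2^11 ≈ 0.7813 mV.
(-0.08459372 − (-0.8)) / LSB = 0.71540628 × 2048/1.6 = 915.7200. Nearest integer: k = 916.
V_code = -0.8 + (916/2048) × 1.6 = -0.08437500000 V.
e = -0.08459372 − (-0.08437500000) = −219 µV.

−219 µV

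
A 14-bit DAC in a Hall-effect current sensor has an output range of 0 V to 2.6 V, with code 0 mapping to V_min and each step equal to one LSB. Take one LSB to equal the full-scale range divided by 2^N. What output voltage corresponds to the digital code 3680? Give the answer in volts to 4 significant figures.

0.5840 V

V_FS = 2.6 V. LSB = 2.6 V / 2^14.
V_out = V_min + code × LSB = 0 V + 3680 × 2.6 V / 16384
      = 0 + 0.583984 = 0.583984 V.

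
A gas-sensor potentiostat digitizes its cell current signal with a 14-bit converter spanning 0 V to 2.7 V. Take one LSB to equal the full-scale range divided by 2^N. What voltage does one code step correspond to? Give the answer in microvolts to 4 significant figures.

Full-scale range = 2.7 V.
There are 2^14 = 16384 steps.
One LSB is 2.7 V / 16384 = 164.8 µV.

164.8 µV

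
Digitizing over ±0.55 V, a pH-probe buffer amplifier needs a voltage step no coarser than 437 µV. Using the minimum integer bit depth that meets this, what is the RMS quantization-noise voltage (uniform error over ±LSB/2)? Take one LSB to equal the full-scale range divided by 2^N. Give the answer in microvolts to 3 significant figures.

77.5 µV

Full-scale range = 0.55 V − (-0.55 V) = 1.1 V.
1.1 V / 437 µV = 2517. Since 2^11 = 2048 and 2^12 = 4096, N = 12.
LSB = 1.1 V / 2^12 = 268.55 µV.
V_rms = LSB/√12 = 77.5 µV.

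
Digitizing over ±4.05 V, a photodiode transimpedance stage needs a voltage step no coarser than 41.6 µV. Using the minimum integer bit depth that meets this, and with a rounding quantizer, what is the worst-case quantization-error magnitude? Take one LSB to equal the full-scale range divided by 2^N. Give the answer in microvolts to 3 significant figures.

Full-scale range = 4.05 V − (-4.05 V) = 8.1 V.
8.1 V / 41.6 µV = 194700. Since 2^17 = 131072 and 2^18 = 262144, N = 18.
One LSB is 8.1 V / 262144 = 30.899 µV.
|e|_max = LSB/2 = 15.4 µV.

15.4 µV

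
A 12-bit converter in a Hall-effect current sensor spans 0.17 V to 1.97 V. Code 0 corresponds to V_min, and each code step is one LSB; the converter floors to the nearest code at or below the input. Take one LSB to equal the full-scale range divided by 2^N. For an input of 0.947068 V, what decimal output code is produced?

The full-scale span is 1.97 − (0.17) = 1.8 V. LSB = 1.8 V / 2^12 ≈ 439.5 µV.
V_in − V_min = 0.947068 − (0.17) = 0.777068 V.
Divide by LSB: 0.777068 × 4096/1.8 = 1768.2614.
Truncating gives code 1768.

1768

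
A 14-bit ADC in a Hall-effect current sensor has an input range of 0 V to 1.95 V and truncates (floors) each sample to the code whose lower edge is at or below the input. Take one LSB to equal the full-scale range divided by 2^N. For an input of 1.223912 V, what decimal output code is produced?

10283

V_FS = 1.95 V. LSB = 1.95 V / 2^14 ≈ 119.0 µV.
(V_in − V_min) × 2^14/range = (1.223912 − (0)) × 16384/1.95 = 10283.371.
Floor → code = 10283.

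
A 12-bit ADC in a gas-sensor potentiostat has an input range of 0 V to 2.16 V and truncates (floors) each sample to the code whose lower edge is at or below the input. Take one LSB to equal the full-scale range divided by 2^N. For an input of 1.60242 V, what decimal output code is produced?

Full-scale range = 2.16 V. LSB = 2.16 V / 2^12 ≈ 0.5273 mV.
V_in − V_min = 1.60242 − (0) = 1.60242 V.
Divide by LSB: 1.60242 × 4096/2.16 = 3038.6631.
Truncating gives code 3038.

3038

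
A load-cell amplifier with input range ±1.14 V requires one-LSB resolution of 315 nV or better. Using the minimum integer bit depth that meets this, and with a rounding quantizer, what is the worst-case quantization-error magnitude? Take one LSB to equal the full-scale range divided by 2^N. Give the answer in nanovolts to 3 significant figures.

The full-scale span is 1.14 − (-1.14) = 2.28 V.
Required number of levels: 2.28/315 nV = 7.2381e6; smallest N with 2^N ≥ that is 23.
Step size = 2.28/8388608 V = 271.80 nV.
Half an LSB is 136 nV.

136 nV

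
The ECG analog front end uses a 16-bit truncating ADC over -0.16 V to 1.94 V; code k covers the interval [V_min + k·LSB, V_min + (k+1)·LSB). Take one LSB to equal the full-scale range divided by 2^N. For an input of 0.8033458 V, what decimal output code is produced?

30063

The full-scale span is 1.94 − (-0.16) = 2.1 V. LSB = 2.1 V / 2^16 ≈ 32.04 µV.
(V_in − V_min) × 2^16/range = (0.8033458 − (-0.16)) × 65536/2.1 = 30063.729.
Floor → code = 30063.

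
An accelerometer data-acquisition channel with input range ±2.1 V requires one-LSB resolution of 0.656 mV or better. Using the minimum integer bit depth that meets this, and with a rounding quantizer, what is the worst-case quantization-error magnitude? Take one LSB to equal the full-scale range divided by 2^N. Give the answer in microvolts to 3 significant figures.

Span: 2.1 V − (-2.1 V) = 4.2 V.
Required number of levels: 4.2/0.656 mV = 6402.4; smallest N with 2^N ≥ that is 13.
Step size = 4.2/8192 V = 0.51270 mV.
|e|_max = LSB/2 = 256 µV.

256 µV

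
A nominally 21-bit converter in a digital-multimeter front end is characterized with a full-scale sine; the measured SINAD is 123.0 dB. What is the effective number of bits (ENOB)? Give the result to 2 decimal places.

20.14 bits

ENOB = (123.0 − 1.76)/6.02 = 20.1395 bits.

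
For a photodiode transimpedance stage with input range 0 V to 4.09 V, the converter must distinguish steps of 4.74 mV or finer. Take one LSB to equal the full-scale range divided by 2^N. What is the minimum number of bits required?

10 bits

Range is 4.09 V.
Required number of levels: 4.09/4.74 mV = 862.87; smallest N with 2^N ≥ that is 10.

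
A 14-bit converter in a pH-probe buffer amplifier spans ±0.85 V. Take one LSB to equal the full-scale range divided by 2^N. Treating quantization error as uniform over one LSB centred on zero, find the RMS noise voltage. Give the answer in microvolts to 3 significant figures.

30.0 µV

Range = 0.85 − (-0.85) = 1.7 V.
LSB = 1.7 V ÷ 2^14 = 1.7/16384 V = 103.76 µV.
σ_q = LSB/√12 = 103.76 µV/3.4641 = 30.0 µV.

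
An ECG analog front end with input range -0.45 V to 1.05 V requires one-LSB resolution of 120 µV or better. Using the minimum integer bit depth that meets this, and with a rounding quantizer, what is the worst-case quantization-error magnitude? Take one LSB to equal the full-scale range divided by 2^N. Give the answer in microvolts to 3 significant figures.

45.8 µV

Span: 1.05 V − (-0.45 V) = 1.5 V.
Need 2^N ≥ 1.5 V / 120 µV = 12500 → N_min = 14.
LSB = 1.5 V / 2^14 = 91.553 µV.
Half an LSB is 45.8 µV.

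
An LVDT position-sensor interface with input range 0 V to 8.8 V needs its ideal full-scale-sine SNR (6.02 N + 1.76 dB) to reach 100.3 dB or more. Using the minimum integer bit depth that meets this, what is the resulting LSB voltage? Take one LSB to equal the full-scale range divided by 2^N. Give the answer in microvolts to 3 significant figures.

Span = 8.8 V.
N ≥ (100.3 − 1.76)/6.02 = 16.369 → N_min = 17.
LSB = 8.8 V / 2^17 = 67.1 µV.

67.1 µV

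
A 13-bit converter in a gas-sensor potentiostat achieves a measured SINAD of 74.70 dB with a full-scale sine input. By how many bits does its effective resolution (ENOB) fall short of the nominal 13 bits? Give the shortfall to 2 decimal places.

0.88 bits

Effective bits = (74.70 − 1.76)/6.02 = 12.1163.
13 − 12.1163 = 0.88 bits below nominal.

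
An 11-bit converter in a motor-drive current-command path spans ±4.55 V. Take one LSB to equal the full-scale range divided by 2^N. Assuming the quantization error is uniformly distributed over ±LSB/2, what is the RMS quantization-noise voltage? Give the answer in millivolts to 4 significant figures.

1.283 mV

Span: 4.55 V − (-4.55 V) = 9.1 V.
One LSB is 9.1 V / 2048 = 4.44336 mV.
RMS of a uniform error over width LSB is LSB/√12 = 1.283 mV.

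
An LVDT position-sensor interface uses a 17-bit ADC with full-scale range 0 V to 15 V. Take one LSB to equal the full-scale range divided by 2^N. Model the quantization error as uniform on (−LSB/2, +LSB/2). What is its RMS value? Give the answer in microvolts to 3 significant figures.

Full-scale range = 15 V.
One LSB is 15 V / 131072 = 114.44 µV.
V_rms = LSB/√12 = 114.44 µV / √12 = 33.0 µV.

33.0 µV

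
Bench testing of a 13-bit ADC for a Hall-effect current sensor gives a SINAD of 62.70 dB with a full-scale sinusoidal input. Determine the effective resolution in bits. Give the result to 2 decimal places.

Inverting SNR = 6.02 N + 1.76: N_eff = (62.70 − 1.76)/6.02 = 10.1229.

10.12 bits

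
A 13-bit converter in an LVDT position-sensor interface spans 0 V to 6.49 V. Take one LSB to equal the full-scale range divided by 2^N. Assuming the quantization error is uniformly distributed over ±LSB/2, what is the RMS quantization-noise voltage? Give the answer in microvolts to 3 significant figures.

V_FS = 6.49 V.
Step size = 6.49/8192 V = 0.79224 mV.
V_rms = LSB/√12 = 0.79224 mV / √12 = 229 µV.

229 µV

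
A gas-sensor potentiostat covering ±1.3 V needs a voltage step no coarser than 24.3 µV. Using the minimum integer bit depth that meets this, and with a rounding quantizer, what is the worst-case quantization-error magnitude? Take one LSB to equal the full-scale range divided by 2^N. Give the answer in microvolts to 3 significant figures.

9.92 µV

Full-scale range = 1.3 V − (-1.3 V) = 2.6 V.
Required number of levels: 2.6/24.3 µV = 107000; smallest N with 2^N ≥ that is 17.
One LSB is 2.6 V / 131072 = 19.836 µV.
Max error for round-to-nearest is LSB/2 = 9.92 µV.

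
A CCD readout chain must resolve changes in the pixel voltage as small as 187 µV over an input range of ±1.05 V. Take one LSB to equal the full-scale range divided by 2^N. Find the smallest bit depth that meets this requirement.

14 bits

Full-scale range = 1.05 V − (-1.05 V) = 2.1 V.
Required number of levels: 2.1/187 µV = 11230; smallest N with 2^N ≥ that is 14.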